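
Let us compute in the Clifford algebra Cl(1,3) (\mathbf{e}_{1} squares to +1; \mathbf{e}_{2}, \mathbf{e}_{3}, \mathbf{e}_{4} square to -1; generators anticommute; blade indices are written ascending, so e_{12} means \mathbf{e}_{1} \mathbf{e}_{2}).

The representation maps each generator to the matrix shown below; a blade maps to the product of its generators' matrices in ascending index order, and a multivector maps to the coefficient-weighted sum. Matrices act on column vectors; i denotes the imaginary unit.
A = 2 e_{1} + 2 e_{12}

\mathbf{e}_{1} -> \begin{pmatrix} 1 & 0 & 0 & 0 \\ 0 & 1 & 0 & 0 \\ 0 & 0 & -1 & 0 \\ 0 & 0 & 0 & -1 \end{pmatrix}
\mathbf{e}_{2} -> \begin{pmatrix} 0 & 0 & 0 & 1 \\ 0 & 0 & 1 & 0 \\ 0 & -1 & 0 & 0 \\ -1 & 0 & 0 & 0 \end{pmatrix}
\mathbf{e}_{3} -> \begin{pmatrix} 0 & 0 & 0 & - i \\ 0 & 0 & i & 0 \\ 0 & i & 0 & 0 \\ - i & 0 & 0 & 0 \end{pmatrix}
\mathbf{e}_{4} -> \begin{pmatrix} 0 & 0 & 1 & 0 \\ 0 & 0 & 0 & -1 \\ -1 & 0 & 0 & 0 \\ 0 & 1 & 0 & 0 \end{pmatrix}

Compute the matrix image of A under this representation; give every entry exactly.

Bivector images (products of the table entries): rho(e_{12}) = rho(\mathbf{e}_{1})rho(\mathbf{e}_{2}) = \begin{pmatrix} 0 & 0 & 0 & 1 \\ 0 & 0 & 1 & 0 \\ 0 & 1 & 0 & 0 \\ 1 & 0 & 0 & 0 \end{pmatrix}.
M = (2)*rho(e_{1}) + (2)*rho(e_{12}), summed entrywise:
Answer: \begin{pmatrix} 2 & 0 & 0 & 2 \\ 0 & 2 & 2 & 0 \\ 0 & 2 & -2 & 0 \\ 2 & 0 & 0 & -2 \end{pmatrix}


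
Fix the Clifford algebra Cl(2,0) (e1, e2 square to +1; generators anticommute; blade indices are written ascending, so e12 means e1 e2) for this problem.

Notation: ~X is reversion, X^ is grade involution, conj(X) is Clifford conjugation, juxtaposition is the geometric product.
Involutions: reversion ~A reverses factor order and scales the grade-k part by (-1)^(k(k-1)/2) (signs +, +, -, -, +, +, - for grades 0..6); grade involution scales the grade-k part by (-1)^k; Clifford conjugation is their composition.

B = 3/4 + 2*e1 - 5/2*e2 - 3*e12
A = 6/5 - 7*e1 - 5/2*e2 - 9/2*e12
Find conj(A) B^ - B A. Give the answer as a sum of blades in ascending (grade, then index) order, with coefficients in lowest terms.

first term: 133/20 + 108/5*e1 - 57/8*e2 + 891/40*e12
second term: -407/20 - 33/5*e1 - 279/8*e2 - 1179/40*e12
Answer: 27 + 141/5*e1 + 111/4*e2 + 207/4*e12


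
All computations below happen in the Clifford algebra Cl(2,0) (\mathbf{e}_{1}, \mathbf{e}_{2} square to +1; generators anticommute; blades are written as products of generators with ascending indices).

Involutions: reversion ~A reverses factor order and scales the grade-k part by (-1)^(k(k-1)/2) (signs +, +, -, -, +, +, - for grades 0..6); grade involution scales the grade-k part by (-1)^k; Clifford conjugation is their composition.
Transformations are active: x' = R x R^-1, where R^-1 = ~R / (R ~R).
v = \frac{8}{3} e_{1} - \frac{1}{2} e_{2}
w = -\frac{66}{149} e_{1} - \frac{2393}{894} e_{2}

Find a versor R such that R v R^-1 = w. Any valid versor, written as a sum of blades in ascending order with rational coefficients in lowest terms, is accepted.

Sketch: the shared square \frac{265}{36} makes R = v + w = \frac{994}{447} e_{1} - \frac{1420}{447} e_{2} the natural versor; its sandwich fixes that direction, negates (v - w)/2, and sends v to w.
Answer: \frac{994}{447} e_{1} - \frac{1420}{447} e_{2}


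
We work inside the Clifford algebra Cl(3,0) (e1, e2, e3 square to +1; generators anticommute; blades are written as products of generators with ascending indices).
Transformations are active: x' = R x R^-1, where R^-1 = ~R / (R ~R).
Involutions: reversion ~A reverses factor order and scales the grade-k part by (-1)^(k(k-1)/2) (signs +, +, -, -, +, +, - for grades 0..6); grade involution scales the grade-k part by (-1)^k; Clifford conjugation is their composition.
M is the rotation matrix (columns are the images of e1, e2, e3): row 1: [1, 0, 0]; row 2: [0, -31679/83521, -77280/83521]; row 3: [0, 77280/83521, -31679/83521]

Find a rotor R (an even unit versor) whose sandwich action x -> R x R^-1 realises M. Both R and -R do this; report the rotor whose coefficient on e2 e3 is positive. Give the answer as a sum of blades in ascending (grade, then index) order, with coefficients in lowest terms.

Method: write R = a + b12*e1 e2 + b13*e1 e3 + b23*e2 e3 with a^2 + b12^2 + b13^2 + b23^2 = 1 (so R^-1 = ~R). Expanding the columns R e_j ~R gives tr M = 4a^2 - 1 and, from the antisymmetric part, M21 - M12 = -4a*b12, M13 - M31 = 4a*b13, M32 - M23 = -4a*b23.
Here tr M = 20163/83521, so a^2 = (1 + tr M)/4 = 25921/83521 and a = ±161/289. Taking a = 161/289: M21 - M12 = 0, M13 - M31 = 0, M32 - M23 = 154560/83521, giving b12 = 0, b13 = 0, b23 = -240/289, i.e. R = 161/289 - 240/289*e2 e3.
Its e2 e3 coefficient is negative, so report the other preimage -R.
Answer: -161/289 + 240/289*e2 e3. Why the constraint matters: R and -R act identically through the sandwich — M has trace 20163/83521 either way — so only the sign condition on e2 e3 picks one of the two preimages.


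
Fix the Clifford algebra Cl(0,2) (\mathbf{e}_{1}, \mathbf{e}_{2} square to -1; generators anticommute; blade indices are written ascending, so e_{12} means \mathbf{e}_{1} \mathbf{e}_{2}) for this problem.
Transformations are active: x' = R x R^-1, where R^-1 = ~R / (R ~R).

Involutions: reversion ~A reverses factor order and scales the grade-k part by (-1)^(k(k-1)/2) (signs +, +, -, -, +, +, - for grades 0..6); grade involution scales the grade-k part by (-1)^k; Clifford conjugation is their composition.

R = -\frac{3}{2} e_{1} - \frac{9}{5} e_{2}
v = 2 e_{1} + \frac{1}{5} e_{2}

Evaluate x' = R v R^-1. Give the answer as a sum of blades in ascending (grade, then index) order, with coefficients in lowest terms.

~R = -\frac{3}{2} e_{1} - \frac{9}{5} e_{2}, and R ~R = -\frac{549}{100}, so R^-1 = ~R / (-\frac{549}{100}).
R v = \frac{84}{25} + \frac{33}{10} e_{12}
Answer: -\frac{10}{61} e_{1} + \frac{611}{305} e_{2}


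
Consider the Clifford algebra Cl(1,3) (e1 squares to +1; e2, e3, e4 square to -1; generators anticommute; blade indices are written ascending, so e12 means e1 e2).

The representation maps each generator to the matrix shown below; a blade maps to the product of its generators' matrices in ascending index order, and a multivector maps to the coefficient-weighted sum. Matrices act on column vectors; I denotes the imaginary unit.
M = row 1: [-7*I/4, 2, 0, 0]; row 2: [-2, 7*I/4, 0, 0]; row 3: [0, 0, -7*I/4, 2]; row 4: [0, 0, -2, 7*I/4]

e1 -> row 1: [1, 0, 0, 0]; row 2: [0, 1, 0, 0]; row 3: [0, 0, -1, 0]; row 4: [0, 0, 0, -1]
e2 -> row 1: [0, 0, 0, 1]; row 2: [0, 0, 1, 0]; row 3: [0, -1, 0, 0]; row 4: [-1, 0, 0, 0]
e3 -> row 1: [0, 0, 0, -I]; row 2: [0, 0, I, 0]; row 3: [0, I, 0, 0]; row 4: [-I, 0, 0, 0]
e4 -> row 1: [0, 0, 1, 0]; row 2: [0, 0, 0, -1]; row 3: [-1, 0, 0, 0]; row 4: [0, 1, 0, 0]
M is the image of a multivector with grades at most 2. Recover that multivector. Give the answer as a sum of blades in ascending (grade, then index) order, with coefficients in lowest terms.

Method: the blade images are trace-orthogonal — tr(rho(e_A) rho(e_B)^-1) = 4 if A = B and 0 otherwise — and rho(e_A)^-1 = (e_A)^2 * rho(e_A) with (e_A)^2 = +1 or -1, so the coefficient of e_A in the preimage is (e_A)^2 * tr(M rho(e_A))/4.
Nonzero projections over blades of grade <= 2: e23: (e23)^2 = -1, tr(M rho(e23)) = -7, coefficient 7/4; e24: (e24)^2 = -1, tr(M rho(e24)) = -8, coefficient 2. Every other blade of grade <= 2 projects to 0.
Answer: 7/4*e23 + 2*e24


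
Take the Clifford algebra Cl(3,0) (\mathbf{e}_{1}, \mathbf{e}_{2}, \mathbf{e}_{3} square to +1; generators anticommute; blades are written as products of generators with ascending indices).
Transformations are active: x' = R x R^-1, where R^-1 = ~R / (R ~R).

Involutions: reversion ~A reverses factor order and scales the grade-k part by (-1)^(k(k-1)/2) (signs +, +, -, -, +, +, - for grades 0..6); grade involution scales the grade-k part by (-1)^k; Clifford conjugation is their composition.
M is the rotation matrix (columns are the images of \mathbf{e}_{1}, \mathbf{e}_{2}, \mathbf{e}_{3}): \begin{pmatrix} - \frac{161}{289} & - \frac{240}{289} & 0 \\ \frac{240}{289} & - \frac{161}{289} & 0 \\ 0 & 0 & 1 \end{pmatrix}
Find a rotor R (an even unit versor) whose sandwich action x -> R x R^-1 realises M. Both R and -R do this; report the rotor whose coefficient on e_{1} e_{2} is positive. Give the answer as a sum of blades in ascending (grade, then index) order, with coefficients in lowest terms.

Method: write R = a + b12*e_{1} e_{2} + b13*e_{1} e_{3} + b23*e_{2} e_{3} with a^2 + b12^2 + b13^2 + b23^2 = 1 (so R^-1 = ~R). Expanding the columns R e_j ~R gives tr M = 4a^2 - 1 and, from the antisymmetric part, M21 - M12 = -4a*b12, M13 - M31 = 4a*b13, M32 - M23 = -4a*b23.
Here tr M = -\frac{33}{289}, so a^2 = (1 + tr M)/4 = \frac{64}{289} and a = ±\frac{8}{17}. Taking a = \frac{8}{17}: M21 - M12 = \frac{480}{289}, M13 - M31 = 0, M32 - M23 = 0, giving b12 = -\frac{15}{17}, b13 = 0, b23 = 0, i.e. R = \frac{8}{17} - \frac{15}{17} e_{1} e_{2}.
Its e_{1} e_{2} coefficient is negative, so report the other preimage -R.
Answer: -\frac{8}{17} + \frac{15}{17} e_{1} e_{2}. Uniqueness: Spin(3) -> SO(3) maps R and -R to the same rotation of trace -\frac{33}{289}; fixing the sign of the e_{1} e_{2} coefficient removes the ambiguity.


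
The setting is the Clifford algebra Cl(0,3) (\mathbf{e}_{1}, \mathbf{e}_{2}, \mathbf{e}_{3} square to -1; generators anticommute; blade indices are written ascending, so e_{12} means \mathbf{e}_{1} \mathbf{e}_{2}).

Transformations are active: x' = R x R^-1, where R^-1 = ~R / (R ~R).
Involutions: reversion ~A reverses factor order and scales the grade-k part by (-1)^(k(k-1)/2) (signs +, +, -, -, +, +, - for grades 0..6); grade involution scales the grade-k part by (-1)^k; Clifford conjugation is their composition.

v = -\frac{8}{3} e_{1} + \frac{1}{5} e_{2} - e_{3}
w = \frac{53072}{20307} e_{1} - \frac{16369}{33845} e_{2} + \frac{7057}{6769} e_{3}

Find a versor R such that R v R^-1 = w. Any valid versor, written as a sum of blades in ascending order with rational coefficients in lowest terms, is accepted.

Why this works: both vectors square to -\frac{1834}{225}, so q(v) = q(w) and R = v + w = -\frac{360}{6769} e_{1} - \frac{1920}{6769} e_{2} + \frac{288}{6769} e_{3} carries v to w — its own direction survives, the complement (v - w)/2 flips.
Answer: -\frac{360}{6769} e_{1} - \frac{1920}{6769} e_{2} + \frac{288}{6769} e_{3}


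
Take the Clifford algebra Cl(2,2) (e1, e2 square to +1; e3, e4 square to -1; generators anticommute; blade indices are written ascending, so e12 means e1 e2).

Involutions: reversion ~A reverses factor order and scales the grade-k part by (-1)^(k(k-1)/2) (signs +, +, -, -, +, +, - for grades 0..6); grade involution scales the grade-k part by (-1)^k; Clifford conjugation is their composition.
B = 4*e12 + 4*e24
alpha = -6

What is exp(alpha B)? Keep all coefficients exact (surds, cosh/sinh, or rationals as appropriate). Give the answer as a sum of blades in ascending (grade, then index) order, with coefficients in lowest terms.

B^2 term by term: the squares give (4)^2*(e12)^2 + (4)^2*(e24)^2 = 16*(-1) + 16*(+1) = 0 (each basis 2-blade squares to minus the product of its generators' squares); cross terms between blades sharing an index anticommute and cancel. So B^2 = 0.
B^2 = 0, so the series closes: exp(alpha B) = 1 + alpha B (parabolic case).
Answer: 1 - 24*e12 - 24*e24


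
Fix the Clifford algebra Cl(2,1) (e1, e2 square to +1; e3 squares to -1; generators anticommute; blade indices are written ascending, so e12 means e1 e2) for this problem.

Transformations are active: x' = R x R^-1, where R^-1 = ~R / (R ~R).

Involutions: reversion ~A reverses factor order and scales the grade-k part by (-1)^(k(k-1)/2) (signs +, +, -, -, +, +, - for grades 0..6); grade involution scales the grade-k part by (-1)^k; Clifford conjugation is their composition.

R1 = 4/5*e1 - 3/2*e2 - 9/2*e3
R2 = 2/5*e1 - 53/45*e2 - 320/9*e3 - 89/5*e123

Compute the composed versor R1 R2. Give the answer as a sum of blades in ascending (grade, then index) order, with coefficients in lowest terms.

Distribute over the terms of R1 (each basis-blade product reordered to ascending indices, repeated generators contracted through their squares):
(4/5*e1) R2 = 8/25 - 212/225*e12 - 256/9*e13 - 356/25*e23
(-3/2*e2) R2 = 53/30 + 3/5*e12 - 267/10*e13 + 160/3*e23
(-9/2*e3) R2 = -160 - 801/10*e12 + 9/5*e13 - 53/10*e23
Summing the partial products and collecting blades:
Answer: -23687/150 - 36199/450*e12 - 4801/90*e13 + 5069/150*e23


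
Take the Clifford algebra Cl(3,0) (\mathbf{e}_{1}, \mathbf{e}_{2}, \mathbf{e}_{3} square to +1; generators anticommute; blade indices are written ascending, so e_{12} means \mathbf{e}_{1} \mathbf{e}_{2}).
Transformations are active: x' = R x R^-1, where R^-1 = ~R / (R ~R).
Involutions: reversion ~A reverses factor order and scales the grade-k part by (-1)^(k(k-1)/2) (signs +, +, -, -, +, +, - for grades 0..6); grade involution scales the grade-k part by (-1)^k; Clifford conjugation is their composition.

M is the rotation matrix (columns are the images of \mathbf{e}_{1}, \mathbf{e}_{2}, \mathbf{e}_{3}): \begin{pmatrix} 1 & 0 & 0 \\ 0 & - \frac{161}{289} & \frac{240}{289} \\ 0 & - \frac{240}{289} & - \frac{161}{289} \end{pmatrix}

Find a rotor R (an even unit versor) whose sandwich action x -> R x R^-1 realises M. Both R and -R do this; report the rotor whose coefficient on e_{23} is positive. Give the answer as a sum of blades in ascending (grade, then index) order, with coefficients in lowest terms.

Method: write R = a + b12*e_{12} + b13*e_{13} + b23*e_{23} with a^2 + b12^2 + b13^2 + b23^2 = 1 (so R^-1 = ~R). Expanding the columns R e_j ~R gives tr M = 4a^2 - 1 and, from the antisymmetric part, M21 - M12 = -4a*b12, M13 - M31 = 4a*b13, M32 - M23 = -4a*b23.
Here tr M = -\frac{33}{289}, so a^2 = (1 + tr M)/4 = \frac{64}{289} and a = ±\frac{8}{17}. Taking a = \frac{8}{17}: M21 - M12 = 0, M13 - M31 = 0, M32 - M23 = -\frac{480}{289}, giving b12 = 0, b13 = 0, b23 = \frac{15}{17}, i.e. R = \frac{8}{17} + \frac{15}{17} e_{23}.
Its e_{23} coefficient is already positive.
Answer: \frac{8}{17} + \frac{15}{17} e_{23}. Note: both R and -R realise this M (trace -\frac{33}{289}); the covering map identifies them, and the e_{23}-coefficient sign is the tie-breaker.


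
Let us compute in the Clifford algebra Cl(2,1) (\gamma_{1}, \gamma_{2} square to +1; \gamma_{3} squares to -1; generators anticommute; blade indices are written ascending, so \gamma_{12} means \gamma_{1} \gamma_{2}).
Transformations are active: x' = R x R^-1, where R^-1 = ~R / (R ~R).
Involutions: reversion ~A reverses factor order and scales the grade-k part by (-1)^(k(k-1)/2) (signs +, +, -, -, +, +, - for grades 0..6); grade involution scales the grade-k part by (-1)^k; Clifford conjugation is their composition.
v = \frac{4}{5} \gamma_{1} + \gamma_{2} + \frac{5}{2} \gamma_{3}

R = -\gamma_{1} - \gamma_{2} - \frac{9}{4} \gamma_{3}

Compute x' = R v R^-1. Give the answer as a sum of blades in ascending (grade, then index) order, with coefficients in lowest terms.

~R = -\gamma_{1} - \gamma_{2} - \frac{9}{4} \gamma_{3}, and R ~R = -\frac{49}{16}, so R^-1 = ~R / (-\frac{49}{16}).
R v = \frac{153}{40} - \frac{1}{5} \gamma_{12} - \frac{7}{10} \gamma_{13} - \frac{1}{4} \gamma_{23}
Answer: \frac{416}{245} \gamma_{1} + \frac{367}{245} \gamma_{2} + \frac{1529}{490} \gamma_{3}


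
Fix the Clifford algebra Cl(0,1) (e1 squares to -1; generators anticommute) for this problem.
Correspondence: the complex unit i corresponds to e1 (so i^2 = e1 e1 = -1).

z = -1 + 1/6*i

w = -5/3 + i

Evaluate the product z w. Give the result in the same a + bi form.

In blades: z = -1 + 1/6*e1, w = -5/3 + e1.
Distribute z over w term by term (generator squares from the signature, products reordered to ascending indices): (-1)*w = 5/3 - e1; (1/6*e1)*w = -1/6 - 5/18*e1.
Sum: 3/2 - 23/18*e1; translating back through the correspondence:
Answer: 3/2 - 23/18*i


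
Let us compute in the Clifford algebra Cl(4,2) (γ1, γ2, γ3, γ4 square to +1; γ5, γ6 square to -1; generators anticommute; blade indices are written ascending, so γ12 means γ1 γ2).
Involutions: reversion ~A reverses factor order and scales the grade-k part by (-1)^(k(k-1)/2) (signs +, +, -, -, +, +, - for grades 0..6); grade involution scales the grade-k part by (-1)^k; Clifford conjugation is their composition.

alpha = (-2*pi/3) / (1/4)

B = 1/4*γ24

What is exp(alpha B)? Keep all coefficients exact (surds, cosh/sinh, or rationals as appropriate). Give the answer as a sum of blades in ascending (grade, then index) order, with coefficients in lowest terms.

B^2 = (1/4)^2*(γ24)^2 = 1/16*(-1) = -1/16 (a basis 2-blade squares to minus the product of its generators' squares).
B^2 = -1/16 — the series telescopes trigonometrically here: l = 1/4, alpha*l = -2*pi/3, so exp(alpha B) = cos(-2*pi/3) + (sin(-2*pi/3)/(1/4))*B = -1/2 + (-2*sqrt(3))*B.
Answer: -1/2 - sqrt(3)/2*γ24


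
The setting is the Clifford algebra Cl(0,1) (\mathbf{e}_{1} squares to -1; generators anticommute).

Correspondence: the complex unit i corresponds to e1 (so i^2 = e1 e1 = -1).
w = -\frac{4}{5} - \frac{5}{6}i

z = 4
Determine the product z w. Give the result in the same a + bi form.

In blades: z = 4, w = -\frac{4}{5} - \frac{5}{6} e_{1}.
Distribute z over w term by term (generator squares from the signature, products reordered to ascending indices): (4)*w = -\frac{16}{5} - \frac{10}{3} e_{1}.
Sum: -\frac{16}{5} - \frac{10}{3} e_{1}; translating back through the correspondence:
Answer: -\frac{16}{5} - \frac{10}{3}i


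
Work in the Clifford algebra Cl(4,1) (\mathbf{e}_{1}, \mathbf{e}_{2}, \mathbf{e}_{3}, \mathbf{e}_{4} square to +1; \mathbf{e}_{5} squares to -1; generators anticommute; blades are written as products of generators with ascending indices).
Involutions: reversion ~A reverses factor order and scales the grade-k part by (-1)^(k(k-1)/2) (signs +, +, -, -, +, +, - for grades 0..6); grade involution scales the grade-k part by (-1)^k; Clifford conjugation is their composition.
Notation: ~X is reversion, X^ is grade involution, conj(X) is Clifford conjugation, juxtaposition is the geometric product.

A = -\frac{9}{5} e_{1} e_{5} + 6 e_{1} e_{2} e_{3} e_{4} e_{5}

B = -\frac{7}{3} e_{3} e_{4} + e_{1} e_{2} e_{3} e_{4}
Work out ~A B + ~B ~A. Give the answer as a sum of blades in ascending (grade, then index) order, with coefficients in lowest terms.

first term: 6 e_{5} + 14 e_{1} e_{2} e_{5} - \frac{21}{5} e_{1} e_{3} e_{4} e_{5} + \frac{9}{5} e_{2} e_{3} e_{4} e_{5}
second term: 6 e_{5} - 14 e_{1} e_{2} e_{5} + \frac{21}{5} e_{1} e_{3} e_{4} e_{5} - \frac{9}{5} e_{2} e_{3} e_{4} e_{5}
Answer: 12 e_{5}


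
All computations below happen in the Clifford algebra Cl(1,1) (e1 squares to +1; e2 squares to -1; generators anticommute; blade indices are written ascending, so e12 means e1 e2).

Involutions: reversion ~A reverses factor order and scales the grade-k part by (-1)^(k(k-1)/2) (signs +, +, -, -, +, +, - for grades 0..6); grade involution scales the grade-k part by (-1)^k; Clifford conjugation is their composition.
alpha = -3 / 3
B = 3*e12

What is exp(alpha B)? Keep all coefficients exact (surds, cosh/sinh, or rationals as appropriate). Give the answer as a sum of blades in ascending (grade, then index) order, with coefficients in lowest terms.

B^2 = (3)^2*(e12)^2 = 9*(+1) = 9 (a basis 2-blade squares to minus the product of its generators' squares).
B^2 = 9 — hyperbolic case — the even/odd split gives cosh and sinh: l = 3, alpha*l = -3, so exp(alpha B) = cosh(-3) + (sinh(-3)/3)*B = cosh(3) + (-sinh(3)/3)*B.
Answer: cosh(3) - sinh(3)*e12


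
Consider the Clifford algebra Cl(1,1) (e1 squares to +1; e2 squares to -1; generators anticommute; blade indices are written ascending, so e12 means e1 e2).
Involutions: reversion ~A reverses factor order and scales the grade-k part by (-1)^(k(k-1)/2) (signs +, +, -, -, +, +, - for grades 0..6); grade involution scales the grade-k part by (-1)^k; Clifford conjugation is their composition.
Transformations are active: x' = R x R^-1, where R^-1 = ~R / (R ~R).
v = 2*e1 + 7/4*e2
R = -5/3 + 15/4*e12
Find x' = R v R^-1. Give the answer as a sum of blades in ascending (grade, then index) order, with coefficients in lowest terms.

~R = -5/3 - 15/4*e12, and R ~R = -1625/144, so R^-1 = ~R / (-1625/144).
R v = -475/48*e1 - 125/12*e2
Answer: -64/13*e1 - 251/52*e2


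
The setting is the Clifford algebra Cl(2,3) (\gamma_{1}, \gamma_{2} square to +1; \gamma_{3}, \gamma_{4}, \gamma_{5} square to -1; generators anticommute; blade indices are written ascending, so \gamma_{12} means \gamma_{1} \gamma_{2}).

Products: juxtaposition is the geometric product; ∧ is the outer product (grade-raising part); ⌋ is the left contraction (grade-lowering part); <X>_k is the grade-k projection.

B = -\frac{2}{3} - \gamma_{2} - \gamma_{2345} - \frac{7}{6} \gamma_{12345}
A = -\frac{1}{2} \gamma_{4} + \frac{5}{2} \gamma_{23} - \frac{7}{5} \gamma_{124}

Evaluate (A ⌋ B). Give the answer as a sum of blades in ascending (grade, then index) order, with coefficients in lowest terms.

step 1: -\frac{49}{30} \gamma_{35} - \frac{5}{2} \gamma_{45} - \frac{35}{12} \gamma_{145} - \frac{1}{2} \gamma_{235} + \frac{7}{12} \gamma_{1235}
Answer: -\frac{49}{30} \gamma_{35} - \frac{5}{2} \gamma_{45} - \frac{35}{12} \gamma_{145} - \frac{1}{2} \gamma_{235} + \frac{7}{12} \gamma_{1235}


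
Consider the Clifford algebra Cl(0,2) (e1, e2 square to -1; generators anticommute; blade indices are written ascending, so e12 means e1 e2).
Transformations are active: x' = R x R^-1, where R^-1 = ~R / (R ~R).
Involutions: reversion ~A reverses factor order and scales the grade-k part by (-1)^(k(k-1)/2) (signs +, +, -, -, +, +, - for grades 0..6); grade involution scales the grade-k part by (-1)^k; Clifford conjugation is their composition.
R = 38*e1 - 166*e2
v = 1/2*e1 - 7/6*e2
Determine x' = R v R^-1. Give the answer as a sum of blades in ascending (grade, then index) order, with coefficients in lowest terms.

~R = 38*e1 - 166*e2, and R ~R = -29000, so R^-1 = ~R / (-29000).
R v = -638/3 + 116/3*e12
Answer: 43/750*e1 - 317/250*e2


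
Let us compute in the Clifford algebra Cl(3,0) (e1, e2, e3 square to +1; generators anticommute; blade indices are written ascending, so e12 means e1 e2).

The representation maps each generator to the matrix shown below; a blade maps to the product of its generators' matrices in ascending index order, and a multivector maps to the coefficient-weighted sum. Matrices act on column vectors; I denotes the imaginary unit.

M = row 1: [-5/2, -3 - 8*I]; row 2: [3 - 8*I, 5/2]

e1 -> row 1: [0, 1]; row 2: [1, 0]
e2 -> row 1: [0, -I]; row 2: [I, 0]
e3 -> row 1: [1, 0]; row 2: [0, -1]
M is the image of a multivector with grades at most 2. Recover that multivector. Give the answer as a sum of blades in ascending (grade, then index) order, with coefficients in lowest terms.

Method: 1, rho(e1), rho(e2), rho(e3) form a trace-orthogonal basis of the 2x2 complex matrices (tr(X Y) = 2 if X = Y, else 0), so M = m0*1 + m1*rho(e1) + m2*rho(e2) + m3*rho(e3) with m0 = tr(M)/2 = 0, m1 = tr(M rho(e1))/2 = -8*I, m2 = tr(M rho(e2))/2 = -3*I, m3 = tr(M rho(e3))/2 = -5/2.
Multiplying table entries, the bivector images are rho(e12) = I*rho(e3), rho(e13) = -I*rho(e2), rho(e23) = I*rho(e1); with real blade coefficients the real parts of m0..m3 are the coefficients of 1, e1, e2, e3 and the imaginary parts give the bivectors (e23: Im m1, e13: -Im m2, e12: Im m3).
Answer: -5/2*e3 + 3*e13 - 8*e23


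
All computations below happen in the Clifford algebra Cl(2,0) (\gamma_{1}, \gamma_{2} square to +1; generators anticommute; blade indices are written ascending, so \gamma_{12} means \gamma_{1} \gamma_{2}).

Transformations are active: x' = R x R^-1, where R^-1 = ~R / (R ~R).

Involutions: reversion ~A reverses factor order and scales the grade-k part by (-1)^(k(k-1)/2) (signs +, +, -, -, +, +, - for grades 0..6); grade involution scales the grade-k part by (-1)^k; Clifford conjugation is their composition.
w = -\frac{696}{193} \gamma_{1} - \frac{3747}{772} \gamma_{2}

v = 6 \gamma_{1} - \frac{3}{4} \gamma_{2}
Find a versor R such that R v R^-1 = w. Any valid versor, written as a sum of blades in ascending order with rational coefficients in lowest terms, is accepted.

R = v + w = \frac{462}{193} \gamma_{1} - \frac{2163}{386} \gamma_{2} works: the equal norms (\frac{585}{16}) guarantee its sandwich swaps v into w.
Answer: \frac{462}{193} \gamma_{1} - \frac{2163}{386} \gamma_{2}


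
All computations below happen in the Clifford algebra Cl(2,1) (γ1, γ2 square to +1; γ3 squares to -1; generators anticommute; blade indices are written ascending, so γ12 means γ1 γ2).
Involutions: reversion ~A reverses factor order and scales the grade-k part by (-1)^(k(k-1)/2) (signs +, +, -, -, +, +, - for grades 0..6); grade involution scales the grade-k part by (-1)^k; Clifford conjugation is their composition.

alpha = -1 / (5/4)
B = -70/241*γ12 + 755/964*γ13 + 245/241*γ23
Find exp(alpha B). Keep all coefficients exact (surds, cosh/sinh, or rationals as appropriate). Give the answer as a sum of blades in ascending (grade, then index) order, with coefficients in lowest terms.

B^2 term by term: the squares give (-70/241)^2*(γ12)^2 + (755/964)^2*(γ13)^2 + (245/241)^2*(γ23)^2 = 4900/58081*(-1) + 570025/929296*(+1) + 60025/58081*(+1) = 25/16 (each basis 2-blade squares to minus the product of its generators' squares); cross terms between blades sharing an index anticommute and cancel. So B^2 = 25/16.
B^2 = 25/16 — the series telescopes hyperbolically here: l = 5/4, alpha*l = -1, so exp(alpha B) = cosh(-1) + (sinh(-1)/(5/4))*B = cosh(1) + (-4*sinh(1)/5)*B.
Answer: cosh(1) + 56*sinh(1)/241*γ12 - 151*sinh(1)/241*γ13 - 196*sinh(1)/241*γ23


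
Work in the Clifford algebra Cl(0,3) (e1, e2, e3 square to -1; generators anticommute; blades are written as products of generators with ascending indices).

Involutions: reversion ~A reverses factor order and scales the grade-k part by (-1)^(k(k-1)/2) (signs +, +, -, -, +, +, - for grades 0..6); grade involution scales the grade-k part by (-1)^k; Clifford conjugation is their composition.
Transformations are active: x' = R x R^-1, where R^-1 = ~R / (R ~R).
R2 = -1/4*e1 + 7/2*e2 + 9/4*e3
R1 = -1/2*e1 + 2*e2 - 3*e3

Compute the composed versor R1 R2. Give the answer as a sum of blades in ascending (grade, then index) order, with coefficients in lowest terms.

Distribute over the terms of R1 (each basis-blade product reordered to ascending indices, repeated generators contracted through their squares):
(-1/2*e1) R2 = -1/8 - 7/4*e1 e2 - 9/8*e1 e3
(2*e2) R2 = -7 + 1/2*e1 e2 + 9/2*e2 e3
(-3*e3) R2 = 27/4 - 3/4*e1 e3 + 21/2*e2 e3
Summing the partial products and collecting blades:
Answer: -3/8 - 5/4*e1 e2 - 15/8*e1 e3 + 15*e2 e3


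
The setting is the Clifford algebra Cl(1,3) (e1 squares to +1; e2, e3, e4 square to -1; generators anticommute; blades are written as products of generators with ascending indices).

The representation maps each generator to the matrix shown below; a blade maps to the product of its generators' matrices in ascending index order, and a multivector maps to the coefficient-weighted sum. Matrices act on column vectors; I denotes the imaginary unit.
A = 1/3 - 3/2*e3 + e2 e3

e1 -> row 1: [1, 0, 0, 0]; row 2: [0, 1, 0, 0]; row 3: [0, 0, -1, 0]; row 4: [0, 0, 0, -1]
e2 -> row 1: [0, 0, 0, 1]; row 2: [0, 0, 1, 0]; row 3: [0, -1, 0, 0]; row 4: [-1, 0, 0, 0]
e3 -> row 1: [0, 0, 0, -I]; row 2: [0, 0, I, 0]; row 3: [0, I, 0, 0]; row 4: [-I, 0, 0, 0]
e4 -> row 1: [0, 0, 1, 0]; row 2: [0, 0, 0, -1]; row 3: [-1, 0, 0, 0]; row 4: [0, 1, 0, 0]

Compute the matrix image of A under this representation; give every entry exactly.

Bivector images (products of the table entries): rho(e2 e3) = rho(e2)rho(e3) = row 1: [-I, 0, 0, 0]; row 2: [0, I, 0, 0]; row 3: [0, 0, -I, 0]; row 4: [0, 0, 0, I].
M = (1/3)*1 + (-3/2)*rho(e3) + (1)*rho(e2 e3), summed entrywise (1 is the identity matrix):
Answer: row 1: [1/3 - I, 0, 0, 3*I/2]; row 2: [0, 1/3 + I, -3*I/2, 0]; row 3: [0, -3*I/2, 1/3 - I, 0]; row 4: [3*I/2, 0, 0, 1/3 + I]


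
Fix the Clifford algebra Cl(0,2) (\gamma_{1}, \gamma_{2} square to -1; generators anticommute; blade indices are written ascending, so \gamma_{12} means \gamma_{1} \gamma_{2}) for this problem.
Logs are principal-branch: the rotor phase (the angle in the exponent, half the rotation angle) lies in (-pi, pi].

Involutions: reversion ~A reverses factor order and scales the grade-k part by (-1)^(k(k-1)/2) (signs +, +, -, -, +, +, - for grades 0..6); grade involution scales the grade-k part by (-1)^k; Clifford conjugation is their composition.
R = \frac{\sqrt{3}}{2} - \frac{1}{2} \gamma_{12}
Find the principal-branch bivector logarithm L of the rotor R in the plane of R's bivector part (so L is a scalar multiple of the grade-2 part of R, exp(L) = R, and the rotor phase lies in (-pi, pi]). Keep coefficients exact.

The scalar part of R is \frac{\sqrt{3}}{2}, so the principal-branch rotor phase is pinned; divide the bivector part by its sine to get the unit plane — L is the phase times that plane.
Concretely: cos(phase) = \frac{\sqrt{3}}{2} gives phase = ±\frac{\pi}{6}, and since phase/sin(phase) is even the sign is immaterial: L = (phase/sin(phase)) * <R>_2 = (\frac{\pi}{3}) * <R>_2.
Answer: - \frac{\pi}{6} \gamma_{12}


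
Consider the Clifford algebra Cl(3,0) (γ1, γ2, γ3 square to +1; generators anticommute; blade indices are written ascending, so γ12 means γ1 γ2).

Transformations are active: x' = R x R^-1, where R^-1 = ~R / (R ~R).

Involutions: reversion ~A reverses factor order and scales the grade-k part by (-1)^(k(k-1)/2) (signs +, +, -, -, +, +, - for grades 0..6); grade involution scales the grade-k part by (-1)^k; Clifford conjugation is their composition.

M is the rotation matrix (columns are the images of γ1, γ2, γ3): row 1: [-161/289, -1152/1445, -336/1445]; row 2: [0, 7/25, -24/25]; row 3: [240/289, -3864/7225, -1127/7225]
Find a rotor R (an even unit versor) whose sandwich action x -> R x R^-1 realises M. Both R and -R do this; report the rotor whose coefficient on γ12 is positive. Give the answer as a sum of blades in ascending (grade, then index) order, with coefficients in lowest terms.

Method: write R = a + b12*γ12 + b13*γ13 + b23*γ23 with a^2 + b12^2 + b13^2 + b23^2 = 1 (so R^-1 = ~R). Expanding the columns R e_j ~R gives tr M = 4a^2 - 1 and, from the antisymmetric part, M21 - M12 = -4a*b12, M13 - M31 = 4a*b13, M32 - M23 = -4a*b23.
Here tr M = -3129/7225, so a^2 = (1 + tr M)/4 = 1024/7225 and a = ±32/85. Taking a = 32/85: M21 - M12 = 1152/1445, M13 - M31 = -1536/1445, M32 - M23 = 3072/7225, giving b12 = -9/17, b13 = -12/17, b23 = -24/85, i.e. R = 32/85 - 9/17*γ12 - 12/17*γ13 - 24/85*γ23.
Its γ12 coefficient is negative, so report the other preimage -R.
Answer: -32/85 + 9/17*γ12 + 12/17*γ13 + 24/85*γ23. Sheet selection: the two-to-one cover makes ±R indistinguishable at the matrix level (trace -3129/7225), so uniqueness comes from the required sign on γ12.


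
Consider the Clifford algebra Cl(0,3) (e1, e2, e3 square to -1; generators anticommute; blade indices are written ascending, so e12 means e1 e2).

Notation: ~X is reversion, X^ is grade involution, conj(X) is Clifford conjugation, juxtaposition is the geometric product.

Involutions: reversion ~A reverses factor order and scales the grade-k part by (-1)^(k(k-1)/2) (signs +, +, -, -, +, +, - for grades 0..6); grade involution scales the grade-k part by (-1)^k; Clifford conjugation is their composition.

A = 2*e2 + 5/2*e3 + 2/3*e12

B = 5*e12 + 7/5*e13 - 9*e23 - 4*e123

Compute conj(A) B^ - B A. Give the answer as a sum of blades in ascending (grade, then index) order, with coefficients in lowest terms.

first term: 10/3 - 27/2*e1 + 45/2*e2 - 46/3*e3 + 10*e12 - 14*e13 - 14/15*e23 - 97/10*e123
second term: -10/3 - 27/2*e1 + 45/2*e2 - 46/3*e3 + 10*e12 - 14*e13 - 14/15*e23 + 97/10*e123
Answer: 20/3 - 97/5*e123


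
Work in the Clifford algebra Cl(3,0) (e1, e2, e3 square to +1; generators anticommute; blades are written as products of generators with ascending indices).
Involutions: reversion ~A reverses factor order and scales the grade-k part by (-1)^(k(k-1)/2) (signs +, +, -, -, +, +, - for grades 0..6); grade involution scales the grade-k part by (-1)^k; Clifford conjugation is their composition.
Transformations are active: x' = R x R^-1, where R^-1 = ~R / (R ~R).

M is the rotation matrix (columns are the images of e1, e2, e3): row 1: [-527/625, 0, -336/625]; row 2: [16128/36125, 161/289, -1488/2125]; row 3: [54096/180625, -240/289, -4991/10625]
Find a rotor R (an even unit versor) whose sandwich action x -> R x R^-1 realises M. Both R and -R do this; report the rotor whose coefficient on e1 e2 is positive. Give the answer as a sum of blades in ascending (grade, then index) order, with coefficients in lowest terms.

Method: write R = a + b12*e1 e2 + b13*e1 e3 + b23*e2 e3 with a^2 + b12^2 + b13^2 + b23^2 = 1 (so R^-1 = ~R). Expanding the columns R e_j ~R gives tr M = 4a^2 - 1 and, from the antisymmetric part, M21 - M12 = -4a*b12, M13 - M31 = 4a*b13, M32 - M23 = -4a*b23.
Here tr M = -5461/7225, so a^2 = (1 + tr M)/4 = 441/7225 and a = ±21/85. Taking a = 21/85: M21 - M12 = 16128/36125, M13 - M31 = -6048/7225, M32 - M23 = -4704/36125, giving b12 = -192/425, b13 = -72/85, b23 = 56/425, i.e. R = 21/85 - 192/425*e1 e2 - 72/85*e1 e3 + 56/425*e2 e3.
Its e1 e2 coefficient is negative, so report the other preimage -R.
Answer: -21/85 + 192/425*e1 e2 + 72/85*e1 e3 - 56/425*e2 e3. Recall the cover is two-to-one: with M of trace -5461/7225, both preimages act alike, and the stated e1 e2 sign chooses the sheet.


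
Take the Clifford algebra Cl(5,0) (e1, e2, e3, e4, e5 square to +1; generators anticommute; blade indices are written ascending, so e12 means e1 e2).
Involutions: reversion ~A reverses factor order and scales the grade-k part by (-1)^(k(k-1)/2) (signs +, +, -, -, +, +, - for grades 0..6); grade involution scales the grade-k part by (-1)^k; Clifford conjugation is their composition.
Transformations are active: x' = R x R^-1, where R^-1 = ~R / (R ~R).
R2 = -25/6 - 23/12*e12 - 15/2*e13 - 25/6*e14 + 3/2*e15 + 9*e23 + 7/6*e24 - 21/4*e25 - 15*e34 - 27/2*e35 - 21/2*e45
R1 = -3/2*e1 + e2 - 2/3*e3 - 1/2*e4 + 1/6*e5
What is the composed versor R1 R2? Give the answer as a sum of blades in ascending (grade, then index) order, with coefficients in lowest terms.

Distribute over the terms of R1 (each basis-blade product reordered to ascending indices, repeated generators contracted through their squares):
(-3/2*e1) R2 = 25/4*e1 + 23/8*e2 + 45/4*e3 + 25/4*e4 - 9/4*e5 - 27/2*e123 - 7/4*e124 + 63/8*e125 + 45/2*e134 + 81/4*e135 + 63/4*e145
(e2) R2 = 23/12*e1 - 25/6*e2 + 9*e3 + 7/6*e4 - 21/4*e5 + 15/2*e123 + 25/6*e124 - 3/2*e125 - 15*e234 - 27/2*e235 - 21/2*e245
(-2/3*e3) R2 = -5*e1 + 6*e2 + 25/9*e3 + 10*e4 + 9*e5 + 23/18*e123 - 25/9*e134 + e135 + 7/9*e234 - 7/2*e235 + 7*e345
(-1/2*e4) R2 = -25/12*e1 + 7/12*e2 - 15/2*e3 + 25/12*e4 + 21/4*e5 + 23/24*e124 + 15/4*e134 + 3/4*e145 - 9/2*e234 - 21/8*e245 - 27/4*e345
(1/6*e5) R2 = -1/4*e1 + 7/8*e2 + 9/4*e3 + 7/4*e4 - 25/36*e5 - 23/72*e125 - 5/4*e135 - 25/36*e145 + 3/2*e235 + 7/36*e245 - 5/2*e345
Summing the partial products and collecting blades:
Answer: 5/6*e1 + 37/6*e2 + 160/9*e3 + 85/4*e4 + 109/18*e5 - 85/18*e123 + 27/8*e124 + 109/18*e125 + 845/36*e134 + 20*e135 + 569/36*e145 - 337/18*e234 - 31/2*e235 - 931/72*e245 - 9/4*e345


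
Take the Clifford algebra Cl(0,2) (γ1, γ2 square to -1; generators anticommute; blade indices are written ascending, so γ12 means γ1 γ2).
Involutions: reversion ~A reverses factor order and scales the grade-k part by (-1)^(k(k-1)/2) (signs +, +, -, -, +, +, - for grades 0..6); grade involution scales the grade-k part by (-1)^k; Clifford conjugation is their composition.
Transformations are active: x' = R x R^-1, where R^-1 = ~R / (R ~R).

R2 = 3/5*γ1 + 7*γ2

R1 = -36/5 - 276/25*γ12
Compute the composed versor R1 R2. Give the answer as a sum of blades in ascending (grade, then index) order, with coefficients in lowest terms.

Distribute over the terms of R1 (each basis-blade product reordered to ascending indices, repeated generators contracted through their squares):
(-36/5) R2 = -108/25*γ1 - 252/5*γ2
(-276/25*γ12) R2 = 1932/25*γ1 - 828/125*γ2
Summing the partial products and collecting blades:
Answer: 1824/25*γ1 - 7128/125*γ2


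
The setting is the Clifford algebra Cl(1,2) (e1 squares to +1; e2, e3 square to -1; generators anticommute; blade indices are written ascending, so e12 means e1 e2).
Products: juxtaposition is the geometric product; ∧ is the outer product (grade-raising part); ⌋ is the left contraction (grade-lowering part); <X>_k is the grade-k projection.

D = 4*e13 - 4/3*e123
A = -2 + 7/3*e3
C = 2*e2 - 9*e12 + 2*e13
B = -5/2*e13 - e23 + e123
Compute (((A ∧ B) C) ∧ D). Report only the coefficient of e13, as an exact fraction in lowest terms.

step 1: 5*e13 + 2*e23 - 2*e123
step 2: 10 + 4*e2 + 22*e3 - 4*e12 - 22*e13 - 45*e23 - 10*e123
step 3: 40*e13 - 88/3*e123
Answer: 40


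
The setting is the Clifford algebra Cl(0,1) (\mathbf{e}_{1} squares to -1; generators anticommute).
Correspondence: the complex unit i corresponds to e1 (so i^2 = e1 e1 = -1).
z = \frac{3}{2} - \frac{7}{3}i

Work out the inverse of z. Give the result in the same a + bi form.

In blades: z = \frac{3}{2} - \frac{7}{3} e_{1}.
With qbar = \frac{3}{2} + \frac{7}{3} e_{1} (scalar fixed, mapped units negated), z qbar = \frac{277}{36} (the sum of squared coefficients), so z^-1 = qbar / (\frac{277}{36}) = \frac{54}{277} + \frac{84}{277} e_{1}; translating back:
Answer: \frac{54}{277} + \frac{84}{277}i


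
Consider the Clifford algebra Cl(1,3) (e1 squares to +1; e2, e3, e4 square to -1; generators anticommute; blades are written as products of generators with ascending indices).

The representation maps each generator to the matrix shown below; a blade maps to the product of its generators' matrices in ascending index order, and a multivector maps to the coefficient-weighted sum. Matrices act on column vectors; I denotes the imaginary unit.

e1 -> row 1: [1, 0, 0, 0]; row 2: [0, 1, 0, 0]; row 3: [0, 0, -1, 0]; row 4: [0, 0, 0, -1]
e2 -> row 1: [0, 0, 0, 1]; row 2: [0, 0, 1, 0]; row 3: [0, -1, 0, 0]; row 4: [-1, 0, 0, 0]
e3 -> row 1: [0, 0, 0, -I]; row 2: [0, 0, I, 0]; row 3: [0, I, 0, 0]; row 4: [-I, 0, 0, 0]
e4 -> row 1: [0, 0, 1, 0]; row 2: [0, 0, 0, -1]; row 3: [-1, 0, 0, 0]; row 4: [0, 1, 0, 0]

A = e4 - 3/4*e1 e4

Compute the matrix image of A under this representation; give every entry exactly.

Bivector images (products of the table entries): rho(e1 e4) = rho(e1)rho(e4) = row 1: [0, 0, 1, 0]; row 2: [0, 0, 0, -1]; row 3: [1, 0, 0, 0]; row 4: [0, -1, 0, 0].
M = (1)*rho(e4) + (-3/4)*rho(e1 e4), summed entrywise:
Answer: row 1: [0, 0, 1/4, 0]; row 2: [0, 0, 0, -1/4]; row 3: [-7/4, 0, 0, 0]; row 4: [0, 7/4, 0, 0]


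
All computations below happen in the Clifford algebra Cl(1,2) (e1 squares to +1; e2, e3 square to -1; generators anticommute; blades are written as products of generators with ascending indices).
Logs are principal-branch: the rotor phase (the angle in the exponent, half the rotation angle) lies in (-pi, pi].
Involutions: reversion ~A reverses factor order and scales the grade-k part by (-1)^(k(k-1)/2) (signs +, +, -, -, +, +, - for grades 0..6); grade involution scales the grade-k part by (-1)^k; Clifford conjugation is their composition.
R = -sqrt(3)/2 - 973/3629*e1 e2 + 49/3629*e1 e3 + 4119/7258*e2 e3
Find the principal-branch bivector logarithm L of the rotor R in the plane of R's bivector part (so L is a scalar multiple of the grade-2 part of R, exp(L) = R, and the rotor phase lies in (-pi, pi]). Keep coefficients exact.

The scalar part of R is -sqrt(3)/2, so the principal-branch rotor phase is pinned; divide the bivector part by its sine to get the unit plane — L is the phase times that plane.
Concretely: cos(phase) = -sqrt(3)/2 gives phase = ±5*pi/6, and since phase/sin(phase) is even the sign is immaterial: L = (phase/sin(phase)) * <R>_2 = (5*pi/3) * <R>_2.
Answer: -4865*pi/10887*e1 e2 + 245*pi/10887*e1 e3 + 6865*pi/7258*e2 e3


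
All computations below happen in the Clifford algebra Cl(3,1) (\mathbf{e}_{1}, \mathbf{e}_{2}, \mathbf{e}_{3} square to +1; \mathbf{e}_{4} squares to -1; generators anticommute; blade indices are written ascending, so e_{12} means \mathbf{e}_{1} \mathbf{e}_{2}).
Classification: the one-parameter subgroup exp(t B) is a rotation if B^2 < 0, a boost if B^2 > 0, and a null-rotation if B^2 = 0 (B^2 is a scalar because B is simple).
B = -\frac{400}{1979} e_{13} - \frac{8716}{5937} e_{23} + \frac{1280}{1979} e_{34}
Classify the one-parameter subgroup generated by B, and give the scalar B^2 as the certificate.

B^2 term by term: the squares give (-\frac{400}{1979})^2*(e_{13})^2 + (-\frac{8716}{5937})^2*(e_{23})^2 + (\frac{1280}{1979})^2*(e_{34})^2 = \frac{160000}{3916441}*(-1) + \frac{75968656}{35247969}*(-1) + \frac{1638400}{3916441}*(+1) = -\frac{16}{9} (each basis 2-blade squares to minus the product of its generators' squares); cross terms between blades sharing an index anticommute and cancel. So B^2 = -\frac{16}{9}.
Answer: rotation, certificate B^2 = -\frac{16}{9}. Check the certificate: B^2 = -\frac{16}{9}, and that sign is decisive whatever form B takes.
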